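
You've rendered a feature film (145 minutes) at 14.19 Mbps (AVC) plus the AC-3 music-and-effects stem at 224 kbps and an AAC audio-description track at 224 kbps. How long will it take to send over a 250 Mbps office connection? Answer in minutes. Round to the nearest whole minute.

145 min = 8700 s
Audio total: 224 + 224 = 448 kbps = 0.448 Mbps.
Total bitrate: 14.638 Mbps.
File: 14.638 Mbps × 8700 s = 127350.6 Mb.
At 250 Mbps: 127350.6 / 250 = 509.4 s ≈ 8.49 minutes.

8 minutes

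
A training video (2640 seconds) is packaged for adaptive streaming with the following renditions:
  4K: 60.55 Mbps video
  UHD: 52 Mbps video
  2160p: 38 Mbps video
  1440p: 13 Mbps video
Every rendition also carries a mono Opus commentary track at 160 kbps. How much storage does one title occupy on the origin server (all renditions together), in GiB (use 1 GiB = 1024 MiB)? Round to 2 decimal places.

Audio: 160 kbps = 0.160 Mbps.
Sum of rendition bitrates: (60.55+0.160) + (52+0.160) + (38+0.160) + (13+0.160) = 164.190 Mbps.
× 2640 s = 433,462 Mb = 54,183 MB = 50.46 GiB.

50.46 GiB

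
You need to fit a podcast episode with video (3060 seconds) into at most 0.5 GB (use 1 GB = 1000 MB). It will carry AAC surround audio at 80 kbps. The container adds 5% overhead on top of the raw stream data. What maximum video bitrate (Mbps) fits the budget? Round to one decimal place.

1.2 Mbps

Budget: 0.5 GB = 4000.0 Mb.
Stream payload after overhead: 4000.0 / 1.05 = 3809.5 Mb.
Total bitrate budget: 3809.5 Mb / 3060 s = 1.245 Mbps.
Audio: 80 kbps = 0.080 Mbps.
Video: 1.245 − 0.080 = 1.165 Mbps.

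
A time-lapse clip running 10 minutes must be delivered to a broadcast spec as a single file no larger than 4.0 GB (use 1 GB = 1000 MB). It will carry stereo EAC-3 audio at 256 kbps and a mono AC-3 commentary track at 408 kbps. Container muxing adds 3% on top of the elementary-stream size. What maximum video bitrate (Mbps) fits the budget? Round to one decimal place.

Budget: 4.0 GB = 32000.0 Mb.
Stream payload after overhead: 32000.0 / 1.03 = 31068.0 Mb.
10 min = 600 s
Total bitrate budget: 31068.0 Mb / 600 s = 51.780 Mbps.
Audio total: 256 + 408 = 664 kbps = 0.664 Mbps.
Video: 51.780 − 0.664 = 51.116 Mbps.

51.1 Mbps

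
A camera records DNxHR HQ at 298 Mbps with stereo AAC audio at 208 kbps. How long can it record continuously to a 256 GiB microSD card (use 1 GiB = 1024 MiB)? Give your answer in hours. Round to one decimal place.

2.0 hours

Audio: 208 kbps = 0.208 Mbps.
Total bitrate: 298 + 0.208 = 298.208 Mbps.
Capacity: 256 GiB = 2,199,023 Mb.
Recording time: 2,199,023 / 298.208 = 7,374 s ≈ 2.05 hours.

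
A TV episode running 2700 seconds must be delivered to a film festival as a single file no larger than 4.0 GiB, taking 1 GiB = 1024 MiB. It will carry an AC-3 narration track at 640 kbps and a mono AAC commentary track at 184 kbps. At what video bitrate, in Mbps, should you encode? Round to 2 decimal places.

Budget: 4.0 GiB = 34359.7 Mb.
Total bitrate budget: 34359.7 Mb / 2700 s = 12.726 Mbps.
Audio total: 640 + 184 = 824 kbps = 0.824 Mbps.
Video: 12.726 − 0.824 = 11.902 Mbps.

11.90 Mbps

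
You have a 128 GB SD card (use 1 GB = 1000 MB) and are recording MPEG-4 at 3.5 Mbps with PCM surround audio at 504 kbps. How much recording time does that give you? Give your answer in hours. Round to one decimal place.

71.0 hours

Audio: 504 kbps = 0.504 Mbps.
Total bitrate: 3.5 + 0.504 = 4.004 Mbps.
Capacity: 128 GB = 1,024,000 Mb.
Recording time: 1,024,000 / 4.004 = 255,744 s ≈ 71.0 hours.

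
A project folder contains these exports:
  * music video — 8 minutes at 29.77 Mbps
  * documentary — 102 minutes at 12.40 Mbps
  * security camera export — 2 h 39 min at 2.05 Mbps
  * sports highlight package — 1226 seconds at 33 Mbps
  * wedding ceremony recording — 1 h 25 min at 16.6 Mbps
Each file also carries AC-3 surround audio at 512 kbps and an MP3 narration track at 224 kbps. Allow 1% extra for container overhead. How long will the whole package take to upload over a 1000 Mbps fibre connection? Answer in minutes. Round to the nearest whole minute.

4 minutes

Audio total: 512 + 224 = 736 kbps = 0.736 Mbps.
music video: 30.506 Mbps × 480 s × 1.01 = 14789.3 Mb
documentary: 13.136 Mbps × 6120 s × 1.01 = 81196.2 Mb
security camera export: 2.786 Mbps × 9540 s × 1.01 = 26844.2 Mb
sports highlight package: 33.736 Mbps × 1226 s × 1.01 = 41773.9 Mb
wedding ceremony recording: 17.336 Mbps × 5100 s × 1.01 = 89297.7 Mb
Total: 253901.5 Mb = 31737.7 MB.
At 1000 Mbps: 253901.5 / 1000 = 254 s ≈ 4.23 minutes.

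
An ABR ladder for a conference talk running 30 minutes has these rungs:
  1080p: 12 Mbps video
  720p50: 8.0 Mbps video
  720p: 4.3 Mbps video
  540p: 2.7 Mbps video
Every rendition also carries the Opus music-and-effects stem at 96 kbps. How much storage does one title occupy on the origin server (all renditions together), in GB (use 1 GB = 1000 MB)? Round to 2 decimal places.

30 min = 1800 s
Audio: 96 kbps = 0.096 Mbps.
Sum of rendition bitrates: (12+0.096) + (8.0+0.096) + (4.3+0.096) + (2.7+0.096) = 27.384 Mbps.
× 1800 s = 49,291 Mb = 6,161 MB = 6.161 GB.

6.16 GB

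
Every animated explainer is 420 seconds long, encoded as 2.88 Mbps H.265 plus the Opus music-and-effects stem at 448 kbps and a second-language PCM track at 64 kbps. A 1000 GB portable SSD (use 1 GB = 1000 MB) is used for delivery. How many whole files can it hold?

5615

Audio total: 448 + 64 = 512 kbps = 0.512 Mbps.
Total bitrate: 3.392 Mbps.
Per item: 3.392 Mbps × 420 s = 1,425 Mb = 178.1 MB.
Capacity: 1000 GB = 8,000,000 Mb; 5615.45 items → 5615 complete.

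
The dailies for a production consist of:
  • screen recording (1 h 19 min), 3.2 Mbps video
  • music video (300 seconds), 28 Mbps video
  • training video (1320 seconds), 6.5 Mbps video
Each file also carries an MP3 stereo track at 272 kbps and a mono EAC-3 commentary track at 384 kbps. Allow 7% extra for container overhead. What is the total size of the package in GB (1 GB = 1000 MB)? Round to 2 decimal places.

4.86 GB

Audio total: 272 + 384 = 656 kbps = 0.656 Mbps.
screen recording: 3.856 Mbps × 4740 s × 1.07 = 19556.9 Mb
music video: 28.656 Mbps × 300 s × 1.07 = 9198.6 Mb
training video: 7.156 Mbps × 1320 s × 1.07 = 10107.1 Mb
Total: 38862.6 Mb = 4857.8 MB.
= 4.858 GB.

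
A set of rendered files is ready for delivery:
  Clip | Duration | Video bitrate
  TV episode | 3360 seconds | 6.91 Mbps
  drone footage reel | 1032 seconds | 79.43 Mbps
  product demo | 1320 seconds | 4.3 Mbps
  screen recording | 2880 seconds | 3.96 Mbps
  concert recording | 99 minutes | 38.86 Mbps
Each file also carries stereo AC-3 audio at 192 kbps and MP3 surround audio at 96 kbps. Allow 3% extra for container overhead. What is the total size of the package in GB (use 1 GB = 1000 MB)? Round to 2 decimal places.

46.00 GB

Audio total: 192 + 96 = 288 kbps = 0.288 Mbps.
TV episode: 7.198 Mbps × 3360 s × 1.03 = 24910.8 Mb
drone footage reel: 79.718 Mbps × 1032 s × 1.03 = 84737.0 Mb
product demo: 4.588 Mbps × 1320 s × 1.03 = 6237.8 Mb
screen recording: 4.248 Mbps × 2880 s × 1.03 = 12601.3 Mb
concert recording: 39.148 Mbps × 5940 s × 1.03 = 239515.3 Mb
Total: 368002.3 Mb = 46000.3 MB.
= 46.00 GB.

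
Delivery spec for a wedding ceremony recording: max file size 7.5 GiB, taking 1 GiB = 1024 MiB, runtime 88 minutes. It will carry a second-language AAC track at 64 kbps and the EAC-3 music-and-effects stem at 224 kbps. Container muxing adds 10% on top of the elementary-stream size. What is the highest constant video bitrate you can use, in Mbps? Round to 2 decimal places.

Budget: 7.5 GiB = 64424.5 Mb.
Stream payload after overhead: 64424.5 / 1.10 = 58567.7 Mb.
88 min = 5280 s
Total bitrate budget: 58567.7 Mb / 5280 s = 11.092 Mbps.
Audio total: 64 + 224 = 288 kbps = 0.288 Mbps.
Video: 11.092 − 0.288 = 10.804 Mbps.

10.80 Mbps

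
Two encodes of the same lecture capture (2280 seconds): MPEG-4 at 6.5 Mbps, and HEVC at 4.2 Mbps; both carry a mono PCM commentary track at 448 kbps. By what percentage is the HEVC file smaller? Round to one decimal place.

Audio: 448 kbps = 0.448 Mbps.
MPEG-4: 6.948 Mbps × 2280 s = 15841.4 Mb = 1.844 GiB.
HEVC: 4.648 Mbps × 2280 s = 10597.4 Mb = 1.234 GiB.
Reduction: (1 − 1.234/1.844) × 100 = 33.10%.

33.1%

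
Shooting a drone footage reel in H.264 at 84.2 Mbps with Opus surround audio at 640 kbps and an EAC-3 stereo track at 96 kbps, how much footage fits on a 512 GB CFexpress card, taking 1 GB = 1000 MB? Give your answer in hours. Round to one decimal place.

Audio total: 640 + 96 = 736 kbps = 0.736 Mbps.
Total bitrate: 84.2 + 0.736 = 84.936 Mbps.
Capacity: 512 GB = 4,096,000 Mb.
Recording time: 4,096,000 / 84.936 = 48,225 s ≈ 13.4 hours.

13.4 hours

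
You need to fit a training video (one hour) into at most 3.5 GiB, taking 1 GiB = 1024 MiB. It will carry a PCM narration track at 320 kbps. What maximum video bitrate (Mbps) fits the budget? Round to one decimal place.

Budget: 3.5 GiB = 30064.8 Mb.
1 h = 3600 s
Total bitrate budget: 30064.8 Mb / 3600 s = 8.351 Mbps.
Audio: 320 kbps = 0.320 Mbps.
Video: 8.351 − 0.320 = 8.031 Mbps.

8.0 Mbps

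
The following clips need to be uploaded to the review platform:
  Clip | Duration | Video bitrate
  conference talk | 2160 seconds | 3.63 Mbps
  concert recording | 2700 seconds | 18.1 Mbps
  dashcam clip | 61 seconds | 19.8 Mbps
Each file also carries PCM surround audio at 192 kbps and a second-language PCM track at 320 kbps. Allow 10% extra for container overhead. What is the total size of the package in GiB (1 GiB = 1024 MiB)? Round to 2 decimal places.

7.74 GiB

Audio total: 192 + 320 = 512 kbps = 0.512 Mbps.
conference talk: 4.142 Mbps × 2160 s × 1.10 = 9841.4 Mb
concert recording: 18.612 Mbps × 2700 s × 1.10 = 55277.6 Mb
dashcam clip: 20.312 Mbps × 61 s × 1.10 = 1362.9 Mb
Total: 66482.0 Mb = 8310.2 MB.
= 7.740 GiB.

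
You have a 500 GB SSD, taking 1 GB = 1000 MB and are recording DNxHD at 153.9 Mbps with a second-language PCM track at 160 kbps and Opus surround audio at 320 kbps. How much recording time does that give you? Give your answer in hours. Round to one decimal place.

7.2 hours

Audio total: 160 + 320 = 480 kbps = 0.480 Mbps.
Total bitrate: 153.9 + 0.480 = 154.380 Mbps.
Capacity: 500 GB = 4,000,000 Mb.
Recording time: 4,000,000 / 154.380 = 25,910 s ≈ 7.20 hours.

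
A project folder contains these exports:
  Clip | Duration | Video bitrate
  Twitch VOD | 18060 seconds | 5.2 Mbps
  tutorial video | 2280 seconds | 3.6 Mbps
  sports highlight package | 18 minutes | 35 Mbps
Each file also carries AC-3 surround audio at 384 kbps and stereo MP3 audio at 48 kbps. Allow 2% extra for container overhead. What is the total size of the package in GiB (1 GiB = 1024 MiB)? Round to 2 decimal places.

17.71 GiB

Audio total: 384 + 48 = 432 kbps = 0.432 Mbps.
Twitch VOD: 5.632 Mbps × 18060 s × 1.02 = 103748.2 Mb
tutorial video: 4.032 Mbps × 2280 s × 1.02 = 9376.8 Mb
sports highlight package: 35.432 Mbps × 1080 s × 1.02 = 39031.9 Mb
Total: 152156.9 Mb = 19019.6 MB.
= 17.71 GiB.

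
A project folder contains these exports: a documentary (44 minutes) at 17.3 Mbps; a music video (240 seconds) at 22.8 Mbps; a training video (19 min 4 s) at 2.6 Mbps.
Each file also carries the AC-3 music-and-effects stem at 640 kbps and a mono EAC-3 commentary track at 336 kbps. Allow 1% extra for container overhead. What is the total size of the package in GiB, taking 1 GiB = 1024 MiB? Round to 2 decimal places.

Audio total: 640 + 336 = 976 kbps = 0.976 Mbps.
documentary: 18.276 Mbps × 2640 s × 1.01 = 48731.1 Mb
music video: 23.776 Mbps × 240 s × 1.01 = 5763.3 Mb
training video: 3.576 Mbps × 1144 s × 1.01 = 4131.9 Mb
Total: 58626.3 Mb = 7328.3 MB.
= 6.825 GiB.

6.82 GiB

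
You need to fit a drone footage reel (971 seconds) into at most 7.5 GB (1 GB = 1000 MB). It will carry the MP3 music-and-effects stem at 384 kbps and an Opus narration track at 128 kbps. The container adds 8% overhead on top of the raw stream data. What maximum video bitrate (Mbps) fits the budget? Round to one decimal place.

56.7 Mbps

Budget: 7.5 GB = 60000.0 Mb.
Stream payload after overhead: 60000.0 / 1.08 = 55555.6 Mb.
Total bitrate budget: 55555.6 Mb / 971 s = 57.215 Mbps.
Audio total: 384 + 128 = 512 kbps = 0.512 Mbps.
Video: 57.215 − 0.512 = 56.703 Mbps.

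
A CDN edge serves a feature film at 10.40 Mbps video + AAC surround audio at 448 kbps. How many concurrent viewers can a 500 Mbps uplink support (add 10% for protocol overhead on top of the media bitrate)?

Audio: 448 kbps = 0.448 Mbps.
Per-viewer media rate: 10.848 Mbps.
On the wire with 10% overhead: 11.933 Mbps.
500 Mbps = 500.0 Mbps; 500.0 / 11.933 = 41.90 → 41 viewers.

41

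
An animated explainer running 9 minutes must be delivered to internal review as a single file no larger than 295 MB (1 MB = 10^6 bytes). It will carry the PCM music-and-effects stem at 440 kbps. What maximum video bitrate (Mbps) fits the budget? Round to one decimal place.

3.9 Mbps

Budget: 295 MB = 2360.0 Mb.
9 min = 540 s
Total bitrate budget: 2360.0 Mb / 540 s = 4.370 Mbps.
Audio: 440 kbps = 0.440 Mbps.
Video: 4.370 − 0.440 = 3.930 Mbps.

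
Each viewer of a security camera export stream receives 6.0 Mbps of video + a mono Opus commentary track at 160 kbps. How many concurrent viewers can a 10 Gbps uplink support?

1623

Audio: 160 kbps = 0.160 Mbps.
Per-viewer media rate: 6.160 Mbps.
10 Gbps = 10,000 Mbps; 10,000 / 6.160 = 1623.38 → 1623 viewers.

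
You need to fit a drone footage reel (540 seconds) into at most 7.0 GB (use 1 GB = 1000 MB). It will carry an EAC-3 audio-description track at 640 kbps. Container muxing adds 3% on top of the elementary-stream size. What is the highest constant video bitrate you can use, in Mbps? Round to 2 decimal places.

100.04 Mbps

Budget: 7.0 GB = 56000.0 Mb.
Stream payload after overhead: 56000.0 / 1.03 = 54368.9 Mb.
Total bitrate budget: 54368.9 Mb / 540 s = 100.683 Mbps.
Audio: 640 kbps = 0.640 Mbps.
Video: 100.683 − 0.640 = 100.043 Mbps.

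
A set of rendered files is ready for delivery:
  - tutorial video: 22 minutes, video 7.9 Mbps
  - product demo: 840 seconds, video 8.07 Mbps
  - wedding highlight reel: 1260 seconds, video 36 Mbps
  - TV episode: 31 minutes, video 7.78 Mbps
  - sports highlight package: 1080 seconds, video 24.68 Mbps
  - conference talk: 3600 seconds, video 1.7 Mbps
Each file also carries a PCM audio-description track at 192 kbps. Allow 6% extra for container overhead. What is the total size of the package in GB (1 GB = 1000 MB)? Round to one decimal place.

Audio: 192 kbps = 0.192 Mbps.
tutorial video: 8.092 Mbps × 1320 s × 1.06 = 11322.3 Mb
product demo: 8.262 Mbps × 840 s × 1.06 = 7356.5 Mb
wedding highlight reel: 36.192 Mbps × 1260 s × 1.06 = 48338.0 Mb
TV episode: 7.972 Mbps × 1860 s × 1.06 = 15717.6 Mb
sports highlight package: 24.872 Mbps × 1080 s × 1.06 = 28473.5 Mb
conference talk: 1.892 Mbps × 3600 s × 1.06 = 7219.9 Mb
Total: 118427.8 Mb = 14803.5 MB.
= 14.80 GB.

14.8 GB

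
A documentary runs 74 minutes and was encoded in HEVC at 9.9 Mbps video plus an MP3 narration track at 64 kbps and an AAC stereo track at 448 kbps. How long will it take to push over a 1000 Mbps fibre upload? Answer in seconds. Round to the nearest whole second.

46 seconds

74 min = 4440 s
Audio total: 64 + 448 = 512 kbps = 0.512 Mbps.
Total bitrate: 10.412 Mbps.
File: 10.412 Mbps × 4440 s = 46229.3 Mb.
At 1000 Mbps: 46229.3 / 1000 = 46.2 s ≈ 46.2 seconds.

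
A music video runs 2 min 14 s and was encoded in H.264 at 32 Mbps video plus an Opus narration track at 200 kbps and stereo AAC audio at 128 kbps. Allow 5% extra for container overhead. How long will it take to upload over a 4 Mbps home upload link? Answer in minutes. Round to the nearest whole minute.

2 min 14 s = 134 s
Audio total: 200 + 128 = 328 kbps = 0.328 Mbps.
Total bitrate: 32.328 Mbps.
File: 32.328 Mbps × 134 s = 4332.0 Mb.
With 5% container overhead: ×1.05. → 4548.5 Mb.
At 4 Mbps: 4548.5 / 4 = 1137.1 s ≈ 19 minutes.

19 minutes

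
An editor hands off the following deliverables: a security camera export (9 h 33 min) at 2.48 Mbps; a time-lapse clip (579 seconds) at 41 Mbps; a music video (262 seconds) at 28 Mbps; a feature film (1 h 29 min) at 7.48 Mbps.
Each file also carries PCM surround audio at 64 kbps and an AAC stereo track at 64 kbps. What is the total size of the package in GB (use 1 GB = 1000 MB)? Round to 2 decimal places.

20.18 GB

Audio total: 64 + 64 = 128 kbps = 0.128 Mbps.
security camera export: 2.608 Mbps × 34380 s = 89663.0 Mb
time-lapse clip: 41.128 Mbps × 579 s = 23813.1 Mb
music video: 28.128 Mbps × 262 s = 7369.5 Mb
feature film: 7.608 Mbps × 5340 s = 40626.7 Mb
Total: 161472.4 Mb = 20184.1 MB.
= 20.18 GB.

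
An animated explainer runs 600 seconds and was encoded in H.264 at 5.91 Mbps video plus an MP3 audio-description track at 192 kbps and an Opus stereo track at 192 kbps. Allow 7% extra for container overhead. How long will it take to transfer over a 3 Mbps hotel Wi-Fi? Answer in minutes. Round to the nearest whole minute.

Audio total: 192 + 192 = 384 kbps = 0.384 Mbps.
Total bitrate: 6.294 Mbps.
File: 6.294 Mbps × 600 s = 3776.4 Mb.
With 7% container overhead: ×1.07. → 4040.7 Mb.
At 3 Mbps: 4040.7 / 3 = 1346.9 s ≈ 22.4 minutes.

22 minutes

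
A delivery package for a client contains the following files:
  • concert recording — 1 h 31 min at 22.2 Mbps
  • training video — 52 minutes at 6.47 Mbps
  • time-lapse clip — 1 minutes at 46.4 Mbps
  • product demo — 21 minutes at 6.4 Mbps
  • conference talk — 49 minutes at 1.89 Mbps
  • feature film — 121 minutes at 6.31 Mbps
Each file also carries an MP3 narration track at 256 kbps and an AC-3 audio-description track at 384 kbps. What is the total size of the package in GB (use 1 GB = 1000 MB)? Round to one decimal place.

27.1 GB

Audio total: 256 + 384 = 640 kbps = 0.640 Mbps.
concert recording: 22.840 Mbps × 5460 s = 124706.4 Mb
training video: 7.110 Mbps × 3120 s = 22183.2 Mb
time-lapse clip: 47.040 Mbps × 60 s = 2822.4 Mb
product demo: 7.040 Mbps × 1260 s = 8870.4 Mb
conference talk: 2.530 Mbps × 2940 s = 7438.2 Mb
feature film: 6.950 Mbps × 7260 s = 50457.0 Mb
Total: 216477.6 Mb = 27059.7 MB.
= 27.06 GB.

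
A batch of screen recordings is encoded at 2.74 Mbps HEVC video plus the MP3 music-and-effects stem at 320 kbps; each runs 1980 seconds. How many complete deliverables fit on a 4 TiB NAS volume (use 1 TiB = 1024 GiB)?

5807

Audio: 320 kbps = 0.320 Mbps.
Total bitrate: 3.060 Mbps.
Per item: 3.060 Mbps × 1980 s = 6,059 Mb = 757.4 MB.
Capacity: 4 TiB = 35,184,372 Mb; 5807.15 items → 5807 complete.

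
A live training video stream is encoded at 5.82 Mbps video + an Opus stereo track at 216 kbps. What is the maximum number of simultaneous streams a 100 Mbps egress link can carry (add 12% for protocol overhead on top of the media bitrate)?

Audio: 216 kbps = 0.216 Mbps.
Per-viewer media rate: 6.036 Mbps.
On the wire with 12% overhead: 6.760 Mbps.
100 Mbps = 100.0 Mbps; 100.0 / 6.760 = 14.79 → 14 viewers.

14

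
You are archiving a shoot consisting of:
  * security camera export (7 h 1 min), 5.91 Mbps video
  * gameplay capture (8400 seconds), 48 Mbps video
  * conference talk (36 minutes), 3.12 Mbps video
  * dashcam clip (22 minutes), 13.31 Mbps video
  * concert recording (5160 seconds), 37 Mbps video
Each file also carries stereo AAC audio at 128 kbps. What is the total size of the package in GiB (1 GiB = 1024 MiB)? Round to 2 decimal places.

Audio: 128 kbps = 0.128 Mbps.
security camera export: 6.038 Mbps × 25260 s = 152519.9 Mb
gameplay capture: 48.128 Mbps × 8400 s = 404275.2 Mb
conference talk: 3.248 Mbps × 2160 s = 7015.7 Mb
dashcam clip: 13.438 Mbps × 1320 s = 17738.2 Mb
concert recording: 37.128 Mbps × 5160 s = 191580.5 Mb
Total: 773129.4 Mb = 96641.2 MB.
= 90.00 GiB.

90.00 GiB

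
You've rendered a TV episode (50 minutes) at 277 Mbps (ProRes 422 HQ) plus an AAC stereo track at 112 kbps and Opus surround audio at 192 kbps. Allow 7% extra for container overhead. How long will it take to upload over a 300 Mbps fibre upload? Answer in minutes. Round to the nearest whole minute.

50 min = 3000 s
Audio total: 112 + 192 = 304 kbps = 0.304 Mbps.
Total bitrate: 277.304 Mbps.
File: 277.304 Mbps × 3000 s = 831912.0 Mb.
With 7% container overhead: ×1.07. → 890145.8 Mb.
At 300 Mbps: 890145.8 / 300 = 2967.2 s ≈ 49.5 minutes.

49 minutes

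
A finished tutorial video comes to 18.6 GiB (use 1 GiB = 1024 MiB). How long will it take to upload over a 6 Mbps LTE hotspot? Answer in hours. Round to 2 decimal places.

7.40 hours

File: 18.6 GiB = 159772.8 Mb.
At 6 Mbps: 159772.8 / 6 = 26628.8 s ≈ 7.4 hours.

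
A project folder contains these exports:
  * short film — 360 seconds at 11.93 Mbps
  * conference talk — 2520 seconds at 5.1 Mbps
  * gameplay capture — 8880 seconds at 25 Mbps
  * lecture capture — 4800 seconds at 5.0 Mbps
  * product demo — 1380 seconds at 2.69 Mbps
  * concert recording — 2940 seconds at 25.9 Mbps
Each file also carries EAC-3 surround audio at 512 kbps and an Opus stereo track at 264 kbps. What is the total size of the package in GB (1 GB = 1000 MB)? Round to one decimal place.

Audio total: 512 + 264 = 776 kbps = 0.776 Mbps.
short film: 12.706 Mbps × 360 s = 4574.2 Mb
conference talk: 5.876 Mbps × 2520 s = 14807.5 Mb
gameplay capture: 25.776 Mbps × 8880 s = 228890.9 Mb
lecture capture: 5.776 Mbps × 4800 s = 27724.8 Mb
product demo: 3.466 Mbps × 1380 s = 4783.1 Mb
concert recording: 26.676 Mbps × 2940 s = 78427.4 Mb
Total: 359207.9 Mb = 44901.0 MB.
= 44.90 GB.

44.9 GB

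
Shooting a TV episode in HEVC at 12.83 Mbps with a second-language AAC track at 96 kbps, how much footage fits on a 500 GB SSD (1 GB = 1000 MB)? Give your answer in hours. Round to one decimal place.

Audio: 96 kbps = 0.096 Mbps.
Total bitrate: 12.83 + 0.096 = 12.926 Mbps.
Capacity: 500 GB = 4,000,000 Mb.
Recording time: 4,000,000 / 12.926 = 309,454 s ≈ 86.0 hours.

86.0 hours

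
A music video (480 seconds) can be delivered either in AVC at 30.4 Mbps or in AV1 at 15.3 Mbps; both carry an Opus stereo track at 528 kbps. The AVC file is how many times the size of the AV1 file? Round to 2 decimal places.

1.95

Audio: 528 kbps = 0.528 Mbps.
AVC: 30.928 Mbps × 480 s = 14845.4 Mb = 1.728 GiB.
AV1: 15.828 Mbps × 480 s = 7597.4 Mb = 0.884 GiB.
Ratio: 1.728 / 0.884 = 1.954.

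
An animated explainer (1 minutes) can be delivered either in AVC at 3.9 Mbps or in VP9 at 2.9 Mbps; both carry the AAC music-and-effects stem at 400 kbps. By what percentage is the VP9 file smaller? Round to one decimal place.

Audio: 400 kbps = 0.400 Mbps.
AVC: 4.300 Mbps × 60 s = 258.0 Mb = 30.756 MiB.
VP9: 3.300 Mbps × 60 s = 198.0 Mb = 23.603 MiB.
Reduction: (1 − 23.603/30.756) × 100 = 23.26%.

23.3%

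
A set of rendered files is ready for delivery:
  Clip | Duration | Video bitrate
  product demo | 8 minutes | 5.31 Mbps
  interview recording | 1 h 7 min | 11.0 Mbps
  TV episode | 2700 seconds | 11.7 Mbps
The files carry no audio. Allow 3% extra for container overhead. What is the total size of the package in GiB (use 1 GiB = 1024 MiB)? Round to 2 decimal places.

9.40 GiB

product demo: 5.310 Mbps × 480 s × 1.03 = 2625.3 Mb
interview recording: 11.000 Mbps × 4020 s × 1.03 = 45546.6 Mb
TV episode: 11.700 Mbps × 2700 s × 1.03 = 32537.7 Mb
Total: 80709.6 Mb = 10088.7 MB.
= 9.396 GiB.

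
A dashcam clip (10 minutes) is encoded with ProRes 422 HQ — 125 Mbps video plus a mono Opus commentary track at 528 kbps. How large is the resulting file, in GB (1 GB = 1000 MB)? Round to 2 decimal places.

10 min = 600 s
Audio: 528 kbps = 0.528 Mbps.
Total bitrate: 125 + 0.528 = 125.528 Mbps.
Stream data: 125.528 Mbps × 600 s = 75316.8 Mb.
75,317 Mb ÷ 8 = 9,415 MB → 9.415 GB.

9.41 GB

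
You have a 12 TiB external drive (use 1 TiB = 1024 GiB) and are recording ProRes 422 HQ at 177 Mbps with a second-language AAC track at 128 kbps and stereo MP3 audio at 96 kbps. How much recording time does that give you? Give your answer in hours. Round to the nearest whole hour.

Audio total: 128 + 96 = 224 kbps = 0.224 Mbps.
Total bitrate: 177 + 0.224 = 177.224 Mbps.
Capacity: 12 TiB = 105,553,116 Mb.
Recording time: 105,553,116 / 177.224 = 595,592 s ≈ 165 hours.

165 hours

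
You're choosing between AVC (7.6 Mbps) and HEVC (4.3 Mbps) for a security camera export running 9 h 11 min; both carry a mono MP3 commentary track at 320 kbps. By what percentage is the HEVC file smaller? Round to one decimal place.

9 h 11 min = 551 min = 33060 s
Audio: 320 kbps = 0.320 Mbps.
AVC: 7.920 Mbps × 33060 s = 261835.2 Mb = 32.729 GB.
HEVC: 4.620 Mbps × 33060 s = 152737.2 Mb = 19.092 GB.
Reduction: (1 − 19.092/32.729) × 100 = 41.67%.

41.7%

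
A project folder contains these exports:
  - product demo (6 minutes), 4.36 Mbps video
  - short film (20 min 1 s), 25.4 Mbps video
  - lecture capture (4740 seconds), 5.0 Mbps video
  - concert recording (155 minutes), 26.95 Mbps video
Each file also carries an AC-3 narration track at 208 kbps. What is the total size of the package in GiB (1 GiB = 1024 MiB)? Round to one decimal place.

Audio: 208 kbps = 0.208 Mbps.
product demo: 4.568 Mbps × 360 s = 1644.5 Mb
short film: 25.608 Mbps × 1201 s = 30755.2 Mb
lecture capture: 5.208 Mbps × 4740 s = 24685.9 Mb
concert recording: 27.158 Mbps × 9300 s = 252569.4 Mb
Total: 309655.0 Mb = 38706.9 MB.
= 36.05 GiB.

36.0 GiB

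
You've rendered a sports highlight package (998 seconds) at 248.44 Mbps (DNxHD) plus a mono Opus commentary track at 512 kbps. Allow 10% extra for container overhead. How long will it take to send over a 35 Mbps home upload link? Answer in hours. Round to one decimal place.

Audio: 512 kbps = 0.512 Mbps.
Total bitrate: 248.952 Mbps.
File: 248.952 Mbps × 998 s = 248454.1 Mb.
With 10% container overhead: ×1.10. → 273299.5 Mb.
At 35 Mbps: 273299.5 / 35 = 7808.6 s ≈ 2.17 hours.

2.2 hours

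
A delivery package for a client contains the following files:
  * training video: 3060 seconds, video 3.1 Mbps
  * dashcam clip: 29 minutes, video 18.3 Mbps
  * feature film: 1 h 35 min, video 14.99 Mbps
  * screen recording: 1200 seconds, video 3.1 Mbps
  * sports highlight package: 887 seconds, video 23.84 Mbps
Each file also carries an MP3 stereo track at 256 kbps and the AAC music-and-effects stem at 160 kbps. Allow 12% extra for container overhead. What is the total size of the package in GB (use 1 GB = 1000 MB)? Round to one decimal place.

22.0 GB

Audio total: 256 + 160 = 416 kbps = 0.416 Mbps.
training video: 3.516 Mbps × 3060 s × 1.12 = 12050.0 Mb
dashcam clip: 18.716 Mbps × 1740 s × 1.12 = 36473.7 Mb
feature film: 15.406 Mbps × 5700 s × 1.12 = 98351.9 Mb
screen recording: 3.516 Mbps × 1200 s × 1.12 = 4725.5 Mb
sports highlight package: 24.256 Mbps × 887 s × 1.12 = 24096.9 Mb
Total: 175698.1 Mb = 21962.3 MB.
= 21.96 GB.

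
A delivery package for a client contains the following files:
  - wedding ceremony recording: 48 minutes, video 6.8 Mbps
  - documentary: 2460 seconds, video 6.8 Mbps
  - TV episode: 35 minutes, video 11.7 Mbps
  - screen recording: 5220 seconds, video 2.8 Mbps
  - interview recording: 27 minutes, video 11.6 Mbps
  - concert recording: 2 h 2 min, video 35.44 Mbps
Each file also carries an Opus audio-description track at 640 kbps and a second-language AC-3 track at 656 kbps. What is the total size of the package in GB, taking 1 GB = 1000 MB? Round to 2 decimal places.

Audio total: 640 + 656 = 1296 kbps = 1.296 Mbps.
wedding ceremony recording: 8.096 Mbps × 2880 s = 23316.5 Mb
documentary: 8.096 Mbps × 2460 s = 19916.2 Mb
TV episode: 12.996 Mbps × 2100 s = 27291.6 Mb
screen recording: 4.096 Mbps × 5220 s = 21381.1 Mb
interview recording: 12.896 Mbps × 1620 s = 20891.5 Mb
concert recording: 36.736 Mbps × 7320 s = 268907.5 Mb
Total: 381704.4 Mb = 47713.1 MB.
= 47.71 GB.

47.71 GB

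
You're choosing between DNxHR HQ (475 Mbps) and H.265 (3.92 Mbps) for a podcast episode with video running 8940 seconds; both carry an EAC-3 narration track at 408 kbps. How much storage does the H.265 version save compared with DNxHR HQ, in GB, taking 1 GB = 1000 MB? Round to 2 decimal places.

526.43 GB

Audio: 408 kbps = 0.408 Mbps.
DNxHR HQ: 475.408 Mbps × 8940 s = 4250147.5 Mb = 531.268 GB.
H.265: 4.328 Mbps × 8940 s = 38692.3 Mb = 4.837 GB.
Saving: 531.268 − 4.837 = 526.432 GB.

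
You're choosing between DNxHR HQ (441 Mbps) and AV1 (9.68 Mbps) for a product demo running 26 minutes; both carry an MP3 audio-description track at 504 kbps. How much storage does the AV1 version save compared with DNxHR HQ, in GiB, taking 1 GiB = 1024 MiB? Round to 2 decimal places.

78.33 GiB

26 min = 1560 s
Audio: 504 kbps = 0.504 Mbps.
DNxHR HQ: 441.504 Mbps × 1560 s = 688746.2 Mb = 80.181 GiB.
AV1: 10.184 Mbps × 1560 s = 15887.0 Mb = 1.849 GiB.
Saving: 80.181 − 1.849 = 78.331 GiB.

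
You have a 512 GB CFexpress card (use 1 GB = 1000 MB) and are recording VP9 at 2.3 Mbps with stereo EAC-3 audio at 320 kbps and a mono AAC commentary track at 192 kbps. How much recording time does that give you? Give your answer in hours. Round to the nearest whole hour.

Audio total: 320 + 192 = 512 kbps = 0.512 Mbps.
Total bitrate: 2.3 + 0.512 = 2.812 Mbps.
Capacity: 512 GB = 4,096,000 Mb.
Recording time: 4,096,000 / 2.812 = 1,456,615 s ≈ 405 hours.

405 hours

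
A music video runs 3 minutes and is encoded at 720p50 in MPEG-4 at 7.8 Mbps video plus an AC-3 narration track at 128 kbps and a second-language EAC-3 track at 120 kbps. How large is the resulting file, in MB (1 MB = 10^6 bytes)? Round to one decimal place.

3 min = 180 s
Audio total: 128 + 120 = 248 kbps = 0.248 Mbps.
Total bitrate: 7.8 + 0.248 = 8.048 Mbps.
Stream data: 8.048 Mbps × 180 s = 1448.6 Mb.
1,449 Mb ÷ 8 = 181.1 MB → 181.1 MB.

181.1 MB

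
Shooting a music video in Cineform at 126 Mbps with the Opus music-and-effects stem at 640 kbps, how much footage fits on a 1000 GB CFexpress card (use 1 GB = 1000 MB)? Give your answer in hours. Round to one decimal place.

17.5 hours

Audio: 640 kbps = 0.640 Mbps.
Total bitrate: 126 + 0.640 = 126.640 Mbps.
Capacity: 1000 GB = 8,000,000 Mb.
Recording time: 8,000,000 / 126.640 = 63,171 s ≈ 17.5 hours.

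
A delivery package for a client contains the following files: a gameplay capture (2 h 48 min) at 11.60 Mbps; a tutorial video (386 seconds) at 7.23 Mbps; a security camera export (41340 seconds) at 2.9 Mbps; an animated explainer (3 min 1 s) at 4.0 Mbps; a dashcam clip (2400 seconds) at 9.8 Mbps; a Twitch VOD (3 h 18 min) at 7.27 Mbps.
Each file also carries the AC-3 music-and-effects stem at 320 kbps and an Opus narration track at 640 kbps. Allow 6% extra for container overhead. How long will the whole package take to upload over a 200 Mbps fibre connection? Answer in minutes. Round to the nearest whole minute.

37 minutes

Audio total: 320 + 640 = 960 kbps = 0.960 Mbps.
gameplay capture: 12.560 Mbps × 10080 s × 1.06 = 134201.1 Mb
tutorial video: 8.190 Mbps × 386 s × 1.06 = 3351.0 Mb
security camera export: 3.860 Mbps × 41340 s × 1.06 = 169146.7 Mb
animated explainer: 4.960 Mbps × 181 s × 1.06 = 951.6 Mb
dashcam clip: 10.760 Mbps × 2400 s × 1.06 = 27373.4 Mb
Twitch VOD: 8.230 Mbps × 11880 s × 1.06 = 103638.7 Mb
Total: 438662.7 Mb = 54832.8 MB.
At 200 Mbps: 438662.7 / 200 = 2193 s ≈ 36.6 minutes.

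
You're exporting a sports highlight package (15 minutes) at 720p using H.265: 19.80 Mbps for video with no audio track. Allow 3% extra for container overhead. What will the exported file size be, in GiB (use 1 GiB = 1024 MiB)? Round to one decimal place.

2.1 GiB

15 min = 900 s
Total bitrate: 19.80 Mbps.
Stream data: 19.800 Mbps × 900 s = 17820.0 Mb.
With 3% container overhead: ×1.03.
18,355 Mb = 2,294,325,000 bytes ÷ 1,073,741,824 = 2.137 GiB.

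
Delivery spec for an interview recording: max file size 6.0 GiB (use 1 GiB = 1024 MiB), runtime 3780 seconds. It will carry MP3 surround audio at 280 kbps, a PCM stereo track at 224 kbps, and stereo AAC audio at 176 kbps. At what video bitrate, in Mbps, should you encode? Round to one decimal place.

13.0 Mbps

Budget: 6.0 GiB = 51539.6 Mb.
Total bitrate budget: 51539.6 Mb / 3780 s = 13.635 Mbps.
Audio total: 280 + 224 + 176 = 680 kbps = 0.680 Mbps.
Video: 13.635 − 0.680 = 12.955 Mbps.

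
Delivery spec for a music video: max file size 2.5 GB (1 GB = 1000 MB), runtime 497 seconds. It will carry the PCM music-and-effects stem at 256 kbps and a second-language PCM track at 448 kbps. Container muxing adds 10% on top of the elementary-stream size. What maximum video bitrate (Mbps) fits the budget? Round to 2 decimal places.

Budget: 2.5 GB = 20000.0 Mb.
Stream payload after overhead: 20000.0 / 1.10 = 18181.8 Mb.
Total bitrate budget: 18181.8 Mb / 497 s = 36.583 Mbps.
Audio total: 256 + 448 = 704 kbps = 0.704 Mbps.
Video: 36.583 − 0.704 = 35.879 Mbps.

35.88 Mbps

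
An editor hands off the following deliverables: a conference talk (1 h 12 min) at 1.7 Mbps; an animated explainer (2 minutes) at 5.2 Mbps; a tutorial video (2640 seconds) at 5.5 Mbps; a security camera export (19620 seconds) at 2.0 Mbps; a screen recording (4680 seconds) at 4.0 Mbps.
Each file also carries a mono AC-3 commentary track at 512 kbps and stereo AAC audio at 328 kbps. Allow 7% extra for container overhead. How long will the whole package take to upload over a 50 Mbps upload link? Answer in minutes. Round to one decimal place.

Audio total: 512 + 328 = 840 kbps = 0.840 Mbps.
conference talk: 2.540 Mbps × 4320 s × 1.07 = 11740.9 Mb
animated explainer: 6.040 Mbps × 120 s × 1.07 = 775.5 Mb
tutorial video: 6.340 Mbps × 2640 s × 1.07 = 17909.2 Mb
security camera export: 2.840 Mbps × 19620 s × 1.07 = 59621.3 Mb
screen recording: 4.840 Mbps × 4680 s × 1.07 = 24236.8 Mb
Total: 114283.7 Mb = 14285.5 MB.
At 50 Mbps: 114283.7 / 50 = 2286 s ≈ 38.1 minutes.

38.1 minutes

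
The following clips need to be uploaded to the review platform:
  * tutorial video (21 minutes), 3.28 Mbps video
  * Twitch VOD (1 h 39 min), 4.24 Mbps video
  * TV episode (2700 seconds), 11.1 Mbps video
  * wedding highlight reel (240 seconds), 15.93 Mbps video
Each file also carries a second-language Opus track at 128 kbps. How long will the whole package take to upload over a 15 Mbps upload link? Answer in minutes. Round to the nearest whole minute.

72 minutes

Audio: 128 kbps = 0.128 Mbps.
tutorial video: 3.408 Mbps × 1260 s = 4294.1 Mb
Twitch VOD: 4.368 Mbps × 5940 s = 25945.9 Mb
TV episode: 11.228 Mbps × 2700 s = 30315.6 Mb
wedding highlight reel: 16.058 Mbps × 240 s = 3853.9 Mb
Total: 64409.5 Mb = 8051.2 MB.
At 15 Mbps: 64409.5 / 15 = 4294 s ≈ 71.6 minutes.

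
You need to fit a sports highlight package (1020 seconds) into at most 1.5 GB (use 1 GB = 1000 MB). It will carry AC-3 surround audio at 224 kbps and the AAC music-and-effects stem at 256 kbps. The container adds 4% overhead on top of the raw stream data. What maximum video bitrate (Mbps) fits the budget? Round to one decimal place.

Budget: 1.5 GB = 12000.0 Mb.
Stream payload after overhead: 12000.0 / 1.04 = 11538.5 Mb.
Total bitrate budget: 11538.5 Mb / 1020 s = 11.312 Mbps.
Audio total: 224 + 256 = 480 kbps = 0.480 Mbps.
Video: 11.312 − 0.480 = 10.832 Mbps.

10.8 Mbps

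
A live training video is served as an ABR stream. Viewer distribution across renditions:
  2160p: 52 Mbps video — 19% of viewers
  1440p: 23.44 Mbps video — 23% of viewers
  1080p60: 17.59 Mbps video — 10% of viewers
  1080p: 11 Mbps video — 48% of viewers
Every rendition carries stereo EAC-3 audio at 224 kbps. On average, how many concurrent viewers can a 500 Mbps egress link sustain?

22

Audio: 224 kbps = 0.224 Mbps.
Average per-viewer bitrate: 0.19×52.224 + 0.23×23.664 + 0.10×17.814 + 0.48×11.224 = 22.534 Mbps.
500 Mbps = 500.0 Mbps; 500.0 / 22.534 = 22.19 → 22.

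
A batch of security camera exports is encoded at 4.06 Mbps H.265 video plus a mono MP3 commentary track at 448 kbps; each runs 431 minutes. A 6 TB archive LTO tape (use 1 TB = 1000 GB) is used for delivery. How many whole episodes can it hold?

431 min = 25860 s
Audio: 448 kbps = 0.448 Mbps.
Total bitrate: 4.508 Mbps.
Per item: 4.508 Mbps × 25860 s = 116,577 Mb = 14,572 MB.
Capacity: 6 TB = 48,000,000 Mb; 411.75 items → 411 complete.

411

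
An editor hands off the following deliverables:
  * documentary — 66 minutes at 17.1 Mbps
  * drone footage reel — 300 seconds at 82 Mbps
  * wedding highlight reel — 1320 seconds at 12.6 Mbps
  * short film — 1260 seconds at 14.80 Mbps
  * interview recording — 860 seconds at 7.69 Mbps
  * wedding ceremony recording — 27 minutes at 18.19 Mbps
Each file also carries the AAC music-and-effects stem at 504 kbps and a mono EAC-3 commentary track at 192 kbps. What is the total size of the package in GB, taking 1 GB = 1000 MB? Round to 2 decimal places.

21.27 GB

Audio total: 504 + 192 = 696 kbps = 0.696 Mbps.
documentary: 17.796 Mbps × 3960 s = 70472.2 Mb
drone footage reel: 82.696 Mbps × 300 s = 24808.8 Mb
wedding highlight reel: 13.296 Mbps × 1320 s = 17550.7 Mb
short film: 15.496 Mbps × 1260 s = 19525.0 Mb
interview recording: 8.386 Mbps × 860 s = 7212.0 Mb
wedding ceremony recording: 18.886 Mbps × 1620 s = 30595.3 Mb
Total: 170163.9 Mb = 21270.5 MB.
= 21.27 GB.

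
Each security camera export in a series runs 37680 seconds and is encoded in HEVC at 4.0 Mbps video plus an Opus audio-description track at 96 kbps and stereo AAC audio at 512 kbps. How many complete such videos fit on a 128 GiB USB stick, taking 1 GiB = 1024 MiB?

6

Audio total: 96 + 512 = 608 kbps = 0.608 Mbps.
Total bitrate: 4.608 Mbps.
Per item: 4.608 Mbps × 37680 s = 173,629 Mb = 21,704 MB.
Capacity: 128 GiB = 1,099,512 Mb; 6.33 items → 6 complete.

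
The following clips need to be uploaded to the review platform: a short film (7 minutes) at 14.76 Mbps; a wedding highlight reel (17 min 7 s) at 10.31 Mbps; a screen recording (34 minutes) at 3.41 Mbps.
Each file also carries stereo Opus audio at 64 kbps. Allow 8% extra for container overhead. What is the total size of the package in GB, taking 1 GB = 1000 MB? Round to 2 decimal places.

Audio: 64 kbps = 0.064 Mbps.
short film: 14.824 Mbps × 420 s × 1.08 = 6724.2 Mb
wedding highlight reel: 10.374 Mbps × 1027 s × 1.08 = 11506.4 Mb
screen recording: 3.474 Mbps × 2040 s × 1.08 = 7653.9 Mb
Total: 25884.5 Mb = 3235.6 MB.
= 3.236 GB.

3.24 GB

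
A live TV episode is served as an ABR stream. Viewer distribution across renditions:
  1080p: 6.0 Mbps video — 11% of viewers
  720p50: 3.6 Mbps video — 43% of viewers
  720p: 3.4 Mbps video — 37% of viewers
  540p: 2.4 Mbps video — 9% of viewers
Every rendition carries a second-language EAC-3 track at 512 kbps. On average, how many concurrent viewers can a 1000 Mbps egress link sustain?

238

Audio: 512 kbps = 0.512 Mbps.
Average per-viewer bitrate: 0.11×6.512 + 0.43×4.112 + 0.37×3.912 + 0.09×2.912 = 4.194 Mbps.
1000 Mbps = 1,000 Mbps; 1,000 / 4.194 = 238.44 → 238.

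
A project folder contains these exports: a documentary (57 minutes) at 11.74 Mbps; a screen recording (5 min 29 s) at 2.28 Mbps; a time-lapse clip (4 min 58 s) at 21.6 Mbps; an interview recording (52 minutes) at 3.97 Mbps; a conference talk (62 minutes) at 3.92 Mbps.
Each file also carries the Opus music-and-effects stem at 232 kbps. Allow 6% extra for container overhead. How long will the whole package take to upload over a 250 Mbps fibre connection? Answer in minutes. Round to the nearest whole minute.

Audio: 232 kbps = 0.232 Mbps.
documentary: 11.972 Mbps × 3420 s × 1.06 = 43400.9 Mb
screen recording: 2.512 Mbps × 329 s × 1.06 = 876.0 Mb
time-lapse clip: 21.832 Mbps × 298 s × 1.06 = 6896.3 Mb
interview recording: 4.202 Mbps × 3120 s × 1.06 = 13896.9 Mb
conference talk: 4.152 Mbps × 3720 s × 1.06 = 16372.2 Mb
Total: 81442.2 Mb = 10180.3 MB.
At 250 Mbps: 81442.2 / 250 = 326 s ≈ 5.43 minutes.

5 minutes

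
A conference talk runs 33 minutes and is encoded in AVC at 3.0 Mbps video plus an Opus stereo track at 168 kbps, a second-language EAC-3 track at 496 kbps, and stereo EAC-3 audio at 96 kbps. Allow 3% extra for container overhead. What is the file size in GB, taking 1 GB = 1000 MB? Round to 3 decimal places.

0.959 GB

33 min = 1980 s
Audio total: 168 + 496 + 96 = 760 kbps = 0.760 Mbps.
Total bitrate: 3.0 + 0.760 = 3.760 Mbps.
Stream data: 3.760 Mbps × 1980 s = 7444.8 Mb.
With 3% container overhead: ×1.03.
7,668 Mb ÷ 8 = 958.5 MB → 0.9585 GB.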